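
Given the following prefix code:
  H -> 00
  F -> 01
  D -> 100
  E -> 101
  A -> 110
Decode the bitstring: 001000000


Decoding step by step:
Bits 00 -> H
Bits 100 -> D
Bits 00 -> H
Bits 00 -> H


Decoded message: HDHH


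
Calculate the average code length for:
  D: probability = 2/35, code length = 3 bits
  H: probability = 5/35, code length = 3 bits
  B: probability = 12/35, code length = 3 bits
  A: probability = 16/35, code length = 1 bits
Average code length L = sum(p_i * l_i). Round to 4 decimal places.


Weighted contributions p_i * l_i:
  D: (2/35) * 3 = 6/35
  H: (5/35) * 3 = 15/35
  B: (12/35) * 3 = 36/35
  A: (16/35) * 1 = 16/35
Sum = (6 + 15 + 36 + 16)/35 = 73/35

L = 73/35 = 2.0857 bits/symbol


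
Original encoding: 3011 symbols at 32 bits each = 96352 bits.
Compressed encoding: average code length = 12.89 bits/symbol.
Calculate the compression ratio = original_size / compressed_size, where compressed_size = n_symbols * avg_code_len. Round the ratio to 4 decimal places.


original_size = n_symbols * orig_bits = 3011 * 32 = 96352 bits
compressed_size = n_symbols * avg_code_len = 3011 * 12.89 = 38811.79 bits
ratio = original_size / compressed_size = 96352 / 38811.79 = 2.4825

Compression ratio = 2.4825


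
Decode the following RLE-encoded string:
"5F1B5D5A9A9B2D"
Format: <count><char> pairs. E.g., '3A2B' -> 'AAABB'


Expanding each <count><char> pair:
  5F -> 'FFFFF'
  1B -> 'B'
  5D -> 'DDDDD'
  5A -> 'AAAAA'
  9A -> 'AAAAAAAAA'
  9B -> 'BBBBBBBBB'
  2D -> 'DD'

Decoded = FFFFFBDDDDDAAAAAAAAAAAAAABBBBBBBBBDD


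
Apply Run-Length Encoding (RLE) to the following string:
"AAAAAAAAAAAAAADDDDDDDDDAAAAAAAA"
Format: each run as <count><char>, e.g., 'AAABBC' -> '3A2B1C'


Scanning runs left to right:
  i=0: run of 'A' x 14 -> '14A'
  i=14: run of 'D' x 9 -> '9D'
  i=23: run of 'A' x 8 -> '8A'

RLE = 14A9D8A


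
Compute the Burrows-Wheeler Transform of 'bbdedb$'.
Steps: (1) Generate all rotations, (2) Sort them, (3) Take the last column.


Rotations (sorted):
  0: $bbdedb -> last char: b
  1: b$bbded -> last char: d
  2: bbdedb$ -> last char: $
  3: bdedb$b -> last char: b
  4: db$bbde -> last char: e
  5: dedb$bb -> last char: b
  6: edb$bbd -> last char: d


BWT = bd$bebd


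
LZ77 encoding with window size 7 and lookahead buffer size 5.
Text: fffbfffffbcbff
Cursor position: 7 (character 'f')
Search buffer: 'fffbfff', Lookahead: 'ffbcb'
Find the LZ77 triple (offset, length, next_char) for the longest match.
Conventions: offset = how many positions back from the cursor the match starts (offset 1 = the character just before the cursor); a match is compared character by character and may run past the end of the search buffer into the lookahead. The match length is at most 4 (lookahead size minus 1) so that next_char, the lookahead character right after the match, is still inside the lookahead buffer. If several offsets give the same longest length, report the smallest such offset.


Try each offset into the search buffer:
  offset=1 (pos 6, char 'f'): match length 2
  offset=2 (pos 5, char 'f'): match length 2
  offset=3 (pos 4, char 'f'): match length 2
  offset=4 (pos 3, char 'b'): match length 0
  offset=5 (pos 2, char 'f'): match length 1
  offset=6 (pos 1, char 'f'): match length 3
  offset=7 (pos 0, char 'f'): match length 2
Longest match has length 3 at offset 6.
next_char = character at position 7 + 3 = 10 -> 'c'

Best match: offset=6, length=3 (matching 'ffb' starting at position 1)
LZ77 triple: (6, 3, 'c')


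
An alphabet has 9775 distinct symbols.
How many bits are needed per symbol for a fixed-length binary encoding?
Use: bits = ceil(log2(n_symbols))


log2(9775) = 13.2549
Bracket: 2^13 = 8192 < 9775 <= 2^14 = 16384
So ceil(log2(9775)) = 14

bits = ceil(log2(9775)) = ceil(13.2549) = 14 bits


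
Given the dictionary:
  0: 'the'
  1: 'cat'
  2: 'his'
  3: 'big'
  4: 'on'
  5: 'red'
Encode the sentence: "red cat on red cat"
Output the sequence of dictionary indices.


Look up each word in the dictionary:
  'red' -> 5
  'cat' -> 1
  'on' -> 4
  'red' -> 5
  'cat' -> 1

Encoded: [5, 1, 4, 5, 1]


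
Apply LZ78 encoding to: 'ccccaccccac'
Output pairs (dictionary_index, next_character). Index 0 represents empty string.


LZ78 encoding steps:
Dictionary: {0: ''}
Step 1: w='' (idx 0), next='c' -> output (0, 'c'), add 'c' as idx 1
Step 2: w='c' (idx 1), next='c' -> output (1, 'c'), add 'cc' as idx 2
Step 3: w='c' (idx 1), next='a' -> output (1, 'a'), add 'ca' as idx 3
Step 4: w='cc' (idx 2), next='c' -> output (2, 'c'), add 'ccc' as idx 4
Step 5: w='ca' (idx 3), next='c' -> output (3, 'c'), add 'cac' as idx 5


Encoded: [(0, 'c'), (1, 'c'), (1, 'a'), (2, 'c'), (3, 'c')]


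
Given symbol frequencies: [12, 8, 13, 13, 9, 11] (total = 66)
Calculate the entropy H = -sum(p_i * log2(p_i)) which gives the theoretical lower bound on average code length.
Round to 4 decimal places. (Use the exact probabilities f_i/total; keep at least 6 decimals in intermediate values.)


Per-symbol terms -p_i * log2(p_i) with p_i = f_i/66:
  p = 12/66 = 0.181818: log2(p) = -2.459432, -p*log2(p) = 0.447169
  p = 8/66 = 0.121212: log2(p) = -3.044394, -p*log2(p) = 0.369017
  p = 13/66 = 0.196970: log2(p) = -2.343954, -p*log2(p) = 0.461688
  p = 13/66 = 0.196970: log2(p) = -2.343954, -p*log2(p) = 0.461688
  p = 9/66 = 0.136364: log2(p) = -2.874469, -p*log2(p) = 0.391973
  p = 11/66 = 0.166667: log2(p) = -2.584963, -p*log2(p) = 0.430827
H = 0.447169 + 0.369017 + 0.461688 + 0.461688 + 0.391973 + 0.430827 = 2.562362

H = 2.5624 bits/symbol


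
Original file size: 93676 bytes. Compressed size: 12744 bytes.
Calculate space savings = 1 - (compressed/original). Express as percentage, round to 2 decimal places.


ratio = compressed/original = 12744/93676 = 0.136043
savings = 1 - ratio = 1 - 0.136043 = 0.863957
as a percentage: 0.863957 * 100 = 86.4%

Space savings = 1 - 12744/93676 = 86.4%


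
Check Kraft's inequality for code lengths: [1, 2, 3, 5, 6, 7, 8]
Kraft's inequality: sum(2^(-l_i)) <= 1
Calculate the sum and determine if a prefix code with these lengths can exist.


Sum = 2^(-1) + 2^(-2) + 2^(-3) + 2^(-5) + 2^(-6) + 2^(-7) + 2^(-8)
    = 0.5 + 0.25 + 0.125 + 0.03125 + 0.015625 + 0.0078125 + 0.00390625
    = 239/256 = 0.93359375
Since 0.93359375 <= 1, Kraft's inequality IS satisfied.
A prefix code with these lengths CAN exist.

Kraft sum = 0.93359375. Satisfied.


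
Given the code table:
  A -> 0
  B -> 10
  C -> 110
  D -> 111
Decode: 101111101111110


Decoding:
10 -> B
111 -> D
110 -> C
111 -> D
111 -> D
0 -> A


Result: BDCDDA


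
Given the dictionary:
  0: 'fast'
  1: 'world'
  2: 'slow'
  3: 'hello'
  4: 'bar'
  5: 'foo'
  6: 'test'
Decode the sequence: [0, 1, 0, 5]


Look up each index in the dictionary:
  0 -> 'fast'
  1 -> 'world'
  0 -> 'fast'
  5 -> 'foo'

Decoded: "fast world fast foo"


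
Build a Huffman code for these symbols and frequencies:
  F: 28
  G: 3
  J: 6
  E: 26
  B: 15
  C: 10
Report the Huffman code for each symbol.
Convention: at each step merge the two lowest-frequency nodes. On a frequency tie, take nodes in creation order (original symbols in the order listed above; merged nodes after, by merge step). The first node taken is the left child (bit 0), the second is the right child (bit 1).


Huffman tree construction:
Step 1: Merge G(3) + J(6) = 9
Step 2: Merge (G+J)(9) + C(10) = 19
Step 3: Merge B(15) + ((G+J)+C)(19) = 34
Step 4: Merge E(26) + F(28) = 54
Step 5: Merge (B+((G+J)+C))(34) + (E+F)(54) = 88
Read each symbol's code off the tree from the root (left child = 0, right child = 1).

Codes:
  F: 11 (length 2)
  G: 0100 (length 4)
  J: 0101 (length 4)
  E: 10 (length 2)
  B: 00 (length 2)
  C: 011 (length 3)
Average code length: 204/88 = 2.3182 bits/symbol


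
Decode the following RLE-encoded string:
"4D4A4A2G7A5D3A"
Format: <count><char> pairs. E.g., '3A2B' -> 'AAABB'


Expanding each <count><char> pair:
  4D -> 'DDDD'
  4A -> 'AAAA'
  4A -> 'AAAA'
  2G -> 'GG'
  7A -> 'AAAAAAA'
  5D -> 'DDDDD'
  3A -> 'AAA'

Decoded = DDDDAAAAAAAAGGAAAAAAADDDDDAAA


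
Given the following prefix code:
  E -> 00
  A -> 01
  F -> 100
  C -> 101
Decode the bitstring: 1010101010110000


Decoding step by step:
Bits 101 -> C
Bits 01 -> A
Bits 01 -> A
Bits 01 -> A
Bits 01 -> A
Bits 100 -> F
Bits 00 -> E


Decoded message: CAAAAFE


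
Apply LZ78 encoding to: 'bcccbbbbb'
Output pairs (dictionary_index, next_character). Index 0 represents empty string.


LZ78 encoding steps:
Dictionary: {0: ''}
Step 1: w='' (idx 0), next='b' -> output (0, 'b'), add 'b' as idx 1
Step 2: w='' (idx 0), next='c' -> output (0, 'c'), add 'c' as idx 2
Step 3: w='c' (idx 2), next='c' -> output (2, 'c'), add 'cc' as idx 3
Step 4: w='b' (idx 1), next='b' -> output (1, 'b'), add 'bb' as idx 4
Step 5: w='bb' (idx 4), next='b' -> output (4, 'b'), add 'bbb' as idx 5


Encoded: [(0, 'b'), (0, 'c'), (2, 'c'), (1, 'b'), (4, 'b')]


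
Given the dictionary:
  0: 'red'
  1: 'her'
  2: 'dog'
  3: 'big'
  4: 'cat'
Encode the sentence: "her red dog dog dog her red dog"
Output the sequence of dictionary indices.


Look up each word in the dictionary:
  'her' -> 1
  'red' -> 0
  'dog' -> 2
  'dog' -> 2
  'dog' -> 2
  'her' -> 1
  'red' -> 0
  'dog' -> 2

Encoded: [1, 0, 2, 2, 2, 1, 0, 2]


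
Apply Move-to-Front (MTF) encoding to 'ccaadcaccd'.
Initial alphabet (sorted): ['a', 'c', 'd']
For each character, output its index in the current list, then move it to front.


MTF encoding:
'c': index 1 in ['a', 'c', 'd'] -> ['c', 'a', 'd']
'c': index 0 in ['c', 'a', 'd'] -> ['c', 'a', 'd']
'a': index 1 in ['c', 'a', 'd'] -> ['a', 'c', 'd']
'a': index 0 in ['a', 'c', 'd'] -> ['a', 'c', 'd']
'd': index 2 in ['a', 'c', 'd'] -> ['d', 'a', 'c']
'c': index 2 in ['d', 'a', 'c'] -> ['c', 'd', 'a']
'a': index 2 in ['c', 'd', 'a'] -> ['a', 'c', 'd']
'c': index 1 in ['a', 'c', 'd'] -> ['c', 'a', 'd']
'c': index 0 in ['c', 'a', 'd'] -> ['c', 'a', 'd']
'd': index 2 in ['c', 'a', 'd'] -> ['d', 'c', 'a']


Output: [1, 0, 1, 0, 2, 2, 2, 1, 0, 2]


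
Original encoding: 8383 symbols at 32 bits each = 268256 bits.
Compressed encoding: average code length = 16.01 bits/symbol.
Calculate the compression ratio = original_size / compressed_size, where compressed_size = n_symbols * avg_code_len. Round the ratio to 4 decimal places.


original_size = n_symbols * orig_bits = 8383 * 32 = 268256 bits
compressed_size = n_symbols * avg_code_len = 8383 * 16.01 = 134211.83 bits
ratio = original_size / compressed_size = 268256 / 134211.83 = 1.9988

Compression ratio = 1.9988


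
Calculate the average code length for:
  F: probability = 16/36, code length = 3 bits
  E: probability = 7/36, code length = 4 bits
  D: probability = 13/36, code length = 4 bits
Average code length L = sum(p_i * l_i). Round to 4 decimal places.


Weighted contributions p_i * l_i:
  F: (16/36) * 3 = 48/36
  E: (7/36) * 4 = 28/36
  D: (13/36) * 4 = 52/36
Sum = (48 + 28 + 52)/36 = 128/36

L = 128/36 = 3.5556 bits/symbol


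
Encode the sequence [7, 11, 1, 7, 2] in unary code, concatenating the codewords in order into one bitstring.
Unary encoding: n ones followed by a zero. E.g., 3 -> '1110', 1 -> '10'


Encode each number as n ones followed by a terminating 0:
  7 -> 11111110 (8 bits)
  11 -> 111111111110 (12 bits)
  1 -> 10 (2 bits)
  7 -> 11111110 (8 bits)
  2 -> 110 (3 bits)
Total length = 8 + 12 + 2 + 8 + 3 = 33 bits.

Unary([7, 11, 1, 7, 2]) = 111111101111111111101011111110110 (33 bits)


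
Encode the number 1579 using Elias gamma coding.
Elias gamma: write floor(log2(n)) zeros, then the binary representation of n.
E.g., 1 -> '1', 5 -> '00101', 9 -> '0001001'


num_bits = floor(log2(1579)) + 1 = 11
leading_zeros = num_bits - 1 = 10
binary(1579) = 11000101011

Elias gamma(1579) = '0000000000' + '11000101011' = 000000000011000101011 (21 bits)


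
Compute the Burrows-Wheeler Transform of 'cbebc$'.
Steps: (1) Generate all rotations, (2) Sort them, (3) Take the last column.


Rotations (sorted):
  0: $cbebc -> last char: c
  1: bc$cbe -> last char: e
  2: bebc$c -> last char: c
  3: c$cbeb -> last char: b
  4: cbebc$ -> last char: $
  5: ebc$cb -> last char: b


BWT = cecb$b


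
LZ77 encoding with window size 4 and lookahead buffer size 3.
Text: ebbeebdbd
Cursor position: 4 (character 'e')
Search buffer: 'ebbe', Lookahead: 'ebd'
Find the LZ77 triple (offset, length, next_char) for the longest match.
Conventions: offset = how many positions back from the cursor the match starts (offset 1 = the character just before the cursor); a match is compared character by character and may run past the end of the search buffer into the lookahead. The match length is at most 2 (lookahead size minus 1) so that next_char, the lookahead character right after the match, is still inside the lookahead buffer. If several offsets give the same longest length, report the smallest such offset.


Try each offset into the search buffer:
  offset=1 (pos 3, char 'e'): match length 1
  offset=2 (pos 2, char 'b'): match length 0
  offset=3 (pos 1, char 'b'): match length 0
  offset=4 (pos 0, char 'e'): match length 2
Longest match has length 2 at offset 4.
next_char = character at position 4 + 2 = 6 -> 'd'

Best match: offset=4, length=2 (matching 'eb' starting at position 0)
LZ77 triple: (4, 2, 'd')


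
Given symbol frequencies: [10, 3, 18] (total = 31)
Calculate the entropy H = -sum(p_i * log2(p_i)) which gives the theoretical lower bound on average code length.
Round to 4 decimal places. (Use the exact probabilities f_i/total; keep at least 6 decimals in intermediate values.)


Per-symbol terms -p_i * log2(p_i) with p_i = f_i/31:
  p = 10/31 = 0.322581: log2(p) = -1.632268, -p*log2(p) = 0.526538
  p = 3/31 = 0.096774: log2(p) = -3.369234, -p*log2(p) = 0.326055
  p = 18/31 = 0.580645: log2(p) = -0.784271, -p*log2(p) = 0.455383
H = 0.526538 + 0.326055 + 0.455383 = 1.307976

H = 1.308 bits/symbol


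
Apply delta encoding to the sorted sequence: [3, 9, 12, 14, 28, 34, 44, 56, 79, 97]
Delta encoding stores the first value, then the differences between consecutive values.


First value: 3
Deltas:
  9 - 3 = 6
  12 - 9 = 3
  14 - 12 = 2
  28 - 14 = 14
  34 - 28 = 6
  44 - 34 = 10
  56 - 44 = 12
  79 - 56 = 23
  97 - 79 = 18


Delta encoded: [3, 6, 3, 2, 14, 6, 10, 12, 23, 18]


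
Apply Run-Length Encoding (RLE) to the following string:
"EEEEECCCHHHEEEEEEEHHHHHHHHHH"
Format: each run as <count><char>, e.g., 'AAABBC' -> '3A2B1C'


Scanning runs left to right:
  i=0: run of 'E' x 5 -> '5E'
  i=5: run of 'C' x 3 -> '3C'
  i=8: run of 'H' x 3 -> '3H'
  i=11: run of 'E' x 7 -> '7E'
  i=18: run of 'H' x 10 -> '10H'

RLE = 5E3C3H7E10H


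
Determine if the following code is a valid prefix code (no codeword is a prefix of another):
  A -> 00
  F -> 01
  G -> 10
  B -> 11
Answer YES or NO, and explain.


Checking each pair (does one codeword prefix another?):
  A='00' vs F='01': no prefix
  A='00' vs G='10': no prefix
  A='00' vs B='11': no prefix
  F='01' vs A='00': no prefix
  F='01' vs G='10': no prefix
  F='01' vs B='11': no prefix
  G='10' vs A='00': no prefix
  G='10' vs F='01': no prefix
  G='10' vs B='11': no prefix
  B='11' vs A='00': no prefix
  B='11' vs F='01': no prefix
  B='11' vs G='10': no prefix
No violation found over all pairs.

YES -- this is a valid prefix code. No codeword is a prefix of any other codeword.


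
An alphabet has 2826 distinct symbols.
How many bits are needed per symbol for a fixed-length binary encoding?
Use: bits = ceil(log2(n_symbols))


log2(2826) = 11.4645
Bracket: 2^11 = 2048 < 2826 <= 2^12 = 4096
So ceil(log2(2826)) = 12

bits = ceil(log2(2826)) = ceil(11.4645) = 12 bits


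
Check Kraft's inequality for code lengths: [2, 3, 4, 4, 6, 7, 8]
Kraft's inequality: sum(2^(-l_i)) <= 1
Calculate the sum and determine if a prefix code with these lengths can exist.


Sum = 2^(-2) + 2^(-3) + 2^(-4) + 2^(-4) + 2^(-6) + 2^(-7) + 2^(-8)
    = 0.25 + 0.125 + 0.0625 + 0.0625 + 0.015625 + 0.0078125 + 0.00390625
    = 135/256 = 0.52734375
Since 0.52734375 <= 1, Kraft's inequality IS satisfied.
A prefix code with these lengths CAN exist.

Kraft sum = 0.52734375. Satisfied.


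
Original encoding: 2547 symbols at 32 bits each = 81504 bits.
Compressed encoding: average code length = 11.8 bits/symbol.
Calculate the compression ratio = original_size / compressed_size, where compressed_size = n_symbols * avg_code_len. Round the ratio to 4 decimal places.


original_size = n_symbols * orig_bits = 2547 * 32 = 81504 bits
compressed_size = n_symbols * avg_code_len = 2547 * 11.8 = 30054.6 bits
ratio = original_size / compressed_size = 81504 / 30054.6 = 2.7119

Compression ratio = 2.7119


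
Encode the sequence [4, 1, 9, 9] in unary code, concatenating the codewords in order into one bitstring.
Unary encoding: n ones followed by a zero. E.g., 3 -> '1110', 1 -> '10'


Encode each number as n ones followed by a terminating 0:
  4 -> 11110 (5 bits)
  1 -> 10 (2 bits)
  9 -> 1111111110 (10 bits)
  9 -> 1111111110 (10 bits)
Total length = 5 + 2 + 10 + 10 = 27 bits.

Unary([4, 1, 9, 9]) = 111101011111111101111111110 (27 bits)


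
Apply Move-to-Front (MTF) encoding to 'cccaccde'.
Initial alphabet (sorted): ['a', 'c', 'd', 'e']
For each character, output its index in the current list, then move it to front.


MTF encoding:
'c': index 1 in ['a', 'c', 'd', 'e'] -> ['c', 'a', 'd', 'e']
'c': index 0 in ['c', 'a', 'd', 'e'] -> ['c', 'a', 'd', 'e']
'c': index 0 in ['c', 'a', 'd', 'e'] -> ['c', 'a', 'd', 'e']
'a': index 1 in ['c', 'a', 'd', 'e'] -> ['a', 'c', 'd', 'e']
'c': index 1 in ['a', 'c', 'd', 'e'] -> ['c', 'a', 'd', 'e']
'c': index 0 in ['c', 'a', 'd', 'e'] -> ['c', 'a', 'd', 'e']
'd': index 2 in ['c', 'a', 'd', 'e'] -> ['d', 'c', 'a', 'e']
'e': index 3 in ['d', 'c', 'a', 'e'] -> ['e', 'd', 'c', 'a']


Output: [1, 0, 0, 1, 1, 0, 2, 3]


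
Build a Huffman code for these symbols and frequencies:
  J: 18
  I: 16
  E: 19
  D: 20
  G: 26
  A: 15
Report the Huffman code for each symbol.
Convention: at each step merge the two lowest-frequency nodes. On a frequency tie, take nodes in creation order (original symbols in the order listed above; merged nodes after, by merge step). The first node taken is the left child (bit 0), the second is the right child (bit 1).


Huffman tree construction:
Step 1: Merge A(15) + I(16) = 31
Step 2: Merge J(18) + E(19) = 37
Step 3: Merge D(20) + G(26) = 46
Step 4: Merge (A+I)(31) + (J+E)(37) = 68
Step 5: Merge (D+G)(46) + ((A+I)+(J+E))(68) = 114
Read each symbol's code off the tree from the root (left child = 0, right child = 1).

Codes:
  J: 110 (length 3)
  I: 101 (length 3)
  E: 111 (length 3)
  D: 00 (length 2)
  G: 01 (length 2)
  A: 100 (length 3)
Average code length: 296/114 = 2.5965 bits/symbol


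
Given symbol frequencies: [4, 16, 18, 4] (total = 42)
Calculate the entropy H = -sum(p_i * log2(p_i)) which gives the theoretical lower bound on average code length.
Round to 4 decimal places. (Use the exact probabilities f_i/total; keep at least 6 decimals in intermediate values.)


Per-symbol terms -p_i * log2(p_i) with p_i = f_i/42:
  p = 4/42 = 0.095238: log2(p) = -3.392317, -p*log2(p) = 0.323078
  p = 16/42 = 0.380952: log2(p) = -1.392317, -p*log2(p) = 0.530407
  p = 18/42 = 0.428571: log2(p) = -1.222392, -p*log2(p) = 0.523882
  p = 4/42 = 0.095238: log2(p) = -3.392317, -p*log2(p) = 0.323078
H = 0.323078 + 0.530407 + 0.523882 + 0.323078 = 1.700445

H = 1.7004 bits/symbol


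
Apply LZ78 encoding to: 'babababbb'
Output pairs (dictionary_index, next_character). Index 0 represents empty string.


LZ78 encoding steps:
Dictionary: {0: ''}
Step 1: w='' (idx 0), next='b' -> output (0, 'b'), add 'b' as idx 1
Step 2: w='' (idx 0), next='a' -> output (0, 'a'), add 'a' as idx 2
Step 3: w='b' (idx 1), next='a' -> output (1, 'a'), add 'ba' as idx 3
Step 4: w='ba' (idx 3), next='b' -> output (3, 'b'), add 'bab' as idx 4
Step 5: w='b' (idx 1), next='b' -> output (1, 'b'), add 'bb' as idx 5


Encoded: [(0, 'b'), (0, 'a'), (1, 'a'), (3, 'b'), (1, 'b')]


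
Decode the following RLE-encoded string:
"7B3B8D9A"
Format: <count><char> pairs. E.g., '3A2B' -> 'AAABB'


Expanding each <count><char> pair:
  7B -> 'BBBBBBB'
  3B -> 'BBB'
  8D -> 'DDDDDDDD'
  9A -> 'AAAAAAAAA'

Decoded = BBBBBBBBBBDDDDDDDDAAAAAAAAA


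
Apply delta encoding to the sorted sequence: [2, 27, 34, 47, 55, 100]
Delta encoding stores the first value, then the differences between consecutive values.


First value: 2
Deltas:
  27 - 2 = 25
  34 - 27 = 7
  47 - 34 = 13
  55 - 47 = 8
  100 - 55 = 45


Delta encoded: [2, 25, 7, 13, 8, 45]


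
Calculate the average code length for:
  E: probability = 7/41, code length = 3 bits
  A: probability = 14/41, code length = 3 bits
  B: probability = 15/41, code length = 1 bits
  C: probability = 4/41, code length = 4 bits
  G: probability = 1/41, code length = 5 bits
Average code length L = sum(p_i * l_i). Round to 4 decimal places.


Weighted contributions p_i * l_i:
  E: (7/41) * 3 = 21/41
  A: (14/41) * 3 = 42/41
  B: (15/41) * 1 = 15/41
  C: (4/41) * 4 = 16/41
  G: (1/41) * 5 = 5/41
Sum = (21 + 42 + 15 + 16 + 5)/41 = 99/41

L = 99/41 = 2.4146 bits/symbol


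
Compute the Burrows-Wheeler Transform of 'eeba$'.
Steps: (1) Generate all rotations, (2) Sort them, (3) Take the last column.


Rotations (sorted):
  0: $eeba -> last char: a
  1: a$eeb -> last char: b
  2: ba$ee -> last char: e
  3: eba$e -> last char: e
  4: eeba$ -> last char: $


BWT = abee$


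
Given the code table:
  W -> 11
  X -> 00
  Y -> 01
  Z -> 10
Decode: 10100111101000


Decoding:
10 -> Z
10 -> Z
01 -> Y
11 -> W
10 -> Z
10 -> Z
00 -> X


Result: ZZYWZZX


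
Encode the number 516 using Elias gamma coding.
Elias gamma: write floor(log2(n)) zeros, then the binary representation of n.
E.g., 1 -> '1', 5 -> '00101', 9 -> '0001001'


num_bits = floor(log2(516)) + 1 = 10
leading_zeros = num_bits - 1 = 9
binary(516) = 1000000100

Elias gamma(516) = '000000000' + '1000000100' = 0000000001000000100 (19 bits)


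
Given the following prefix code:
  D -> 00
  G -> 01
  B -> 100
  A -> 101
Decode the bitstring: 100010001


Decoding step by step:
Bits 100 -> B
Bits 01 -> G
Bits 00 -> D
Bits 01 -> G


Decoded message: BGDG


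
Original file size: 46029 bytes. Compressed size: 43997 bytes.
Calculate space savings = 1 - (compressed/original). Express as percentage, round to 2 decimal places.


ratio = compressed/original = 43997/46029 = 0.955854
savings = 1 - ratio = 1 - 0.955854 = 0.044146
as a percentage: 0.044146 * 100 = 4.41%

Space savings = 1 - 43997/46029 = 4.41%


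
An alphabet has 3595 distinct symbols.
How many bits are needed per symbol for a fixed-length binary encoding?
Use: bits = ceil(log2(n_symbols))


log2(3595) = 11.8118
Bracket: 2^11 = 2048 < 3595 <= 2^12 = 4096
So ceil(log2(3595)) = 12

bits = ceil(log2(3595)) = ceil(11.8118) = 12 bits


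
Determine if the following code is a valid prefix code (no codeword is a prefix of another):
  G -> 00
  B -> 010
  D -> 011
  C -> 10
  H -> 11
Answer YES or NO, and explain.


Checking each pair (does one codeword prefix another?):
  G='00' vs B='010': no prefix
  G='00' vs D='011': no prefix
  G='00' vs C='10': no prefix
  G='00' vs H='11': no prefix
  B='010' vs G='00': no prefix
  B='010' vs D='011': no prefix
  B='010' vs C='10': no prefix
  B='010' vs H='11': no prefix
  D='011' vs G='00': no prefix
  D='011' vs B='010': no prefix
  D='011' vs C='10': no prefix
  D='011' vs H='11': no prefix
  C='10' vs G='00': no prefix
  C='10' vs B='010': no prefix
  C='10' vs D='011': no prefix
  C='10' vs H='11': no prefix
  H='11' vs G='00': no prefix
  H='11' vs B='010': no prefix
  H='11' vs D='011': no prefix
  H='11' vs C='10': no prefix
No violation found over all pairs.

YES -- this is a valid prefix code. No codeword is a prefix of any other codeword.


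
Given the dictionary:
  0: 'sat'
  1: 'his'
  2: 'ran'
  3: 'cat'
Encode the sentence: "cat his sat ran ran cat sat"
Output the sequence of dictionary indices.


Look up each word in the dictionary:
  'cat' -> 3
  'his' -> 1
  'sat' -> 0
  'ran' -> 2
  'ran' -> 2
  'cat' -> 3
  'sat' -> 0

Encoded: [3, 1, 0, 2, 2, 3, 0]


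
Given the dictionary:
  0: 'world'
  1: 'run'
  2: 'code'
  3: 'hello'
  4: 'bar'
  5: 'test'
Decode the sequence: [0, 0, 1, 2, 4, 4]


Look up each index in the dictionary:
  0 -> 'world'
  0 -> 'world'
  1 -> 'run'
  2 -> 'code'
  4 -> 'bar'
  4 -> 'bar'

Decoded: "world world run code bar bar"


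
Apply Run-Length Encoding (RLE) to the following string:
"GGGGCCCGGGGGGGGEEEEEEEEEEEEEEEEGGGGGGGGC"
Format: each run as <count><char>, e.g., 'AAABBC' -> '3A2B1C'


Scanning runs left to right:
  i=0: run of 'G' x 4 -> '4G'
  i=4: run of 'C' x 3 -> '3C'
  i=7: run of 'G' x 8 -> '8G'
  i=15: run of 'E' x 16 -> '16E'
  i=31: run of 'G' x 8 -> '8G'
  i=39: run of 'C' x 1 -> '1C'

RLE = 4G3C8G16E8G1C


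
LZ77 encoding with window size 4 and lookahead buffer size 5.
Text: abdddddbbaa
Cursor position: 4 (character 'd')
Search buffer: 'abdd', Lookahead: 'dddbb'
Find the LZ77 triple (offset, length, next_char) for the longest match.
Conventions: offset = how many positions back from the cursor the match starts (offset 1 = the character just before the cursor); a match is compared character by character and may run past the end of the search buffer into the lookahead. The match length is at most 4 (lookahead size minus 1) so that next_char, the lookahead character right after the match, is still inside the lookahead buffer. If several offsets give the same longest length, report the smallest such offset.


Try each offset into the search buffer:
  offset=1 (pos 3, char 'd'): match length 3
  offset=2 (pos 2, char 'd'): match length 3
  offset=3 (pos 1, char 'b'): match length 0
  offset=4 (pos 0, char 'a'): match length 0
Longest match has length 3, found at offsets 1, 2; take the smallest, offset 1.
next_char = character at position 4 + 3 = 7 -> 'b'

Best match: offset=1, length=3 (matching 'ddd' starting at position 3)
LZ77 triple: (1, 3, 'b')


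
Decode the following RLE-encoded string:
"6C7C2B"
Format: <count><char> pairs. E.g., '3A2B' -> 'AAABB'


Expanding each <count><char> pair:
  6C -> 'CCCCCC'
  7C -> 'CCCCCCC'
  2B -> 'BB'

Decoded = CCCCCCCCCCCCCBB


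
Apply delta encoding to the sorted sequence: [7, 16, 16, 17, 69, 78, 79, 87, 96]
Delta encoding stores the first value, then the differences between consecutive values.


First value: 7
Deltas:
  16 - 7 = 9
  16 - 16 = 0
  17 - 16 = 1
  69 - 17 = 52
  78 - 69 = 9
  79 - 78 = 1
  87 - 79 = 8
  96 - 87 = 9


Delta encoded: [7, 9, 0, 1, 52, 9, 1, 8, 9]


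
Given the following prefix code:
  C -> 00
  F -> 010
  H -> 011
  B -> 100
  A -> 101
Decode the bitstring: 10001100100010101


Decoding step by step:
Bits 100 -> B
Bits 011 -> H
Bits 00 -> C
Bits 100 -> B
Bits 010 -> F
Bits 101 -> A


Decoded message: BHCBFA


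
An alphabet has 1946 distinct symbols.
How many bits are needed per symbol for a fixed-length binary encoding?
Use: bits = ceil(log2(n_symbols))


log2(1946) = 10.9263
Bracket: 2^10 = 1024 < 1946 <= 2^11 = 2048
So ceil(log2(1946)) = 11

bits = ceil(log2(1946)) = ceil(10.9263) = 11 bits


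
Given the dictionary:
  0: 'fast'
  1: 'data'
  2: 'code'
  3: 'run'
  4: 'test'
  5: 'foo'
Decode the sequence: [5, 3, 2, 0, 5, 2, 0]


Look up each index in the dictionary:
  5 -> 'foo'
  3 -> 'run'
  2 -> 'code'
  0 -> 'fast'
  5 -> 'foo'
  2 -> 'code'
  0 -> 'fast'

Decoded: "foo run code fast foo code fast"


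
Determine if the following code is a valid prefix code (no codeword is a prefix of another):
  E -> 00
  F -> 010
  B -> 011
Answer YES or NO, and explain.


Checking each pair (does one codeword prefix another?):
  E='00' vs F='010': no prefix
  E='00' vs B='011': no prefix
  F='010' vs E='00': no prefix
  F='010' vs B='011': no prefix
  B='011' vs E='00': no prefix
  B='011' vs F='010': no prefix
No violation found over all pairs.

YES -- this is a valid prefix code. No codeword is a prefix of any other codeword.


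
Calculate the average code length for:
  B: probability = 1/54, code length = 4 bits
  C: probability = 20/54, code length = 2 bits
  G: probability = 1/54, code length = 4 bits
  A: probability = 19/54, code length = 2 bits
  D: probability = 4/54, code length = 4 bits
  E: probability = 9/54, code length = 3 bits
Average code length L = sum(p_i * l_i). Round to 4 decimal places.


Weighted contributions p_i * l_i:
  B: (1/54) * 4 = 4/54
  C: (20/54) * 2 = 40/54
  G: (1/54) * 4 = 4/54
  A: (19/54) * 2 = 38/54
  D: (4/54) * 4 = 16/54
  E: (9/54) * 3 = 27/54
Sum = (4 + 40 + 4 + 38 + 16 + 27)/54 = 129/54

L = 129/54 = 2.3889 bits/symbol


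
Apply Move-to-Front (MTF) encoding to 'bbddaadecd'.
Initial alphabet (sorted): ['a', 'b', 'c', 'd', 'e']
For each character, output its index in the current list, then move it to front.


MTF encoding:
'b': index 1 in ['a', 'b', 'c', 'd', 'e'] -> ['b', 'a', 'c', 'd', 'e']
'b': index 0 in ['b', 'a', 'c', 'd', 'e'] -> ['b', 'a', 'c', 'd', 'e']
'd': index 3 in ['b', 'a', 'c', 'd', 'e'] -> ['d', 'b', 'a', 'c', 'e']
'd': index 0 in ['d', 'b', 'a', 'c', 'e'] -> ['d', 'b', 'a', 'c', 'e']
'a': index 2 in ['d', 'b', 'a', 'c', 'e'] -> ['a', 'd', 'b', 'c', 'e']
'a': index 0 in ['a', 'd', 'b', 'c', 'e'] -> ['a', 'd', 'b', 'c', 'e']
'd': index 1 in ['a', 'd', 'b', 'c', 'e'] -> ['d', 'a', 'b', 'c', 'e']
'e': index 4 in ['d', 'a', 'b', 'c', 'e'] -> ['e', 'd', 'a', 'b', 'c']
'c': index 4 in ['e', 'd', 'a', 'b', 'c'] -> ['c', 'e', 'd', 'a', 'b']
'd': index 2 in ['c', 'e', 'd', 'a', 'b'] -> ['d', 'c', 'e', 'a', 'b']


Output: [1, 0, 3, 0, 2, 0, 1, 4, 4, 2]


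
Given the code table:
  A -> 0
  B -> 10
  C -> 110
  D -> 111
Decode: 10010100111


Decoding:
10 -> B
0 -> A
10 -> B
10 -> B
0 -> A
111 -> D


Result: BABBAD


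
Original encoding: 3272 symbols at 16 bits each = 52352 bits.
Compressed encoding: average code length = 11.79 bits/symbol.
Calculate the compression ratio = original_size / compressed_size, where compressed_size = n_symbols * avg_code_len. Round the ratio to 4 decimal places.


original_size = n_symbols * orig_bits = 3272 * 16 = 52352 bits
compressed_size = n_symbols * avg_code_len = 3272 * 11.79 = 38576.88 bits
ratio = original_size / compressed_size = 52352 / 38576.88 = 1.3571

Compression ratio = 1.3571


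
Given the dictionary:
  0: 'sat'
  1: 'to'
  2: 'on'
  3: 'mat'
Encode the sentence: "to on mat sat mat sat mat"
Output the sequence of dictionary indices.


Look up each word in the dictionary:
  'to' -> 1
  'on' -> 2
  'mat' -> 3
  'sat' -> 0
  'mat' -> 3
  'sat' -> 0
  'mat' -> 3

Encoded: [1, 2, 3, 0, 3, 0, 3]


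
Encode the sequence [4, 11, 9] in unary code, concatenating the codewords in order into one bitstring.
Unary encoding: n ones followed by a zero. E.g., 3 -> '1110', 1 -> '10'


Encode each number as n ones followed by a terminating 0:
  4 -> 11110 (5 bits)
  11 -> 111111111110 (12 bits)
  9 -> 1111111110 (10 bits)
Total length = 5 + 12 + 10 = 27 bits.

Unary([4, 11, 9]) = 111101111111111101111111110 (27 bits)


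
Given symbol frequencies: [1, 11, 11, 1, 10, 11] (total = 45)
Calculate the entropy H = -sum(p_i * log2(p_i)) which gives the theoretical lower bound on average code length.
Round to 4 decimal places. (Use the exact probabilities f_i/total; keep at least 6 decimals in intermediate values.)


Per-symbol terms -p_i * log2(p_i) with p_i = f_i/45:
  p = 1/45 = 0.022222: log2(p) = -5.491853, -p*log2(p) = 0.122041
  p = 11/45 = 0.244444: log2(p) = -2.032421, -p*log2(p) = 0.496814
  p = 11/45 = 0.244444: log2(p) = -2.032421, -p*log2(p) = 0.496814
  p = 1/45 = 0.022222: log2(p) = -5.491853, -p*log2(p) = 0.122041
  p = 10/45 = 0.222222: log2(p) = -2.169925, -p*log2(p) = 0.482206
  p = 11/45 = 0.244444: log2(p) = -2.032421, -p*log2(p) = 0.496814
H = 0.122041 + 0.496814 + 0.496814 + 0.122041 + 0.482206 + 0.496814 = 2.216730

H = 2.2167 bits/symbol


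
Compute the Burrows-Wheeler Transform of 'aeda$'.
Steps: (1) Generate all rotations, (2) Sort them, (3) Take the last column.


Rotations (sorted):
  0: $aeda -> last char: a
  1: a$aed -> last char: d
  2: aeda$ -> last char: $
  3: da$ae -> last char: e
  4: eda$a -> last char: a


BWT = ad$ea


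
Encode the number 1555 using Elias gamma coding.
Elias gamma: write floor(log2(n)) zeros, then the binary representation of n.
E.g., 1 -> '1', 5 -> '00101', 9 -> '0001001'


num_bits = floor(log2(1555)) + 1 = 11
leading_zeros = num_bits - 1 = 10
binary(1555) = 11000010011

Elias gamma(1555) = '0000000000' + '11000010011' = 000000000011000010011 (21 bits)


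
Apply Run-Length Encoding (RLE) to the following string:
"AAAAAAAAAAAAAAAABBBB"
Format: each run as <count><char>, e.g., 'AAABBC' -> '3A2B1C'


Scanning runs left to right:
  i=0: run of 'A' x 16 -> '16A'
  i=16: run of 'B' x 4 -> '4B'

RLE = 16A4B


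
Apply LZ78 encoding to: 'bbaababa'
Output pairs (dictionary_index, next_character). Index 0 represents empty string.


LZ78 encoding steps:
Dictionary: {0: ''}
Step 1: w='' (idx 0), next='b' -> output (0, 'b'), add 'b' as idx 1
Step 2: w='b' (idx 1), next='a' -> output (1, 'a'), add 'ba' as idx 2
Step 3: w='' (idx 0), next='a' -> output (0, 'a'), add 'a' as idx 3
Step 4: w='ba' (idx 2), next='b' -> output (2, 'b'), add 'bab' as idx 4
Step 5: w='a' (idx 3), end of input -> output (3, '')


Encoded: [(0, 'b'), (1, 'a'), (0, 'a'), (2, 'b'), (3, '')]


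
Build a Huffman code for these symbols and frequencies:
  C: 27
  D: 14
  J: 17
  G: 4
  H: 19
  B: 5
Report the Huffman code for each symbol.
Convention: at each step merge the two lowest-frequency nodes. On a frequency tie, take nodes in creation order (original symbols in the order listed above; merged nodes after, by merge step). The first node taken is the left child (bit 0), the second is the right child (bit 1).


Huffman tree construction:
Step 1: Merge G(4) + B(5) = 9
Step 2: Merge (G+B)(9) + D(14) = 23
Step 3: Merge J(17) + H(19) = 36
Step 4: Merge ((G+B)+D)(23) + C(27) = 50
Step 5: Merge (J+H)(36) + (((G+B)+D)+C)(50) = 86
Read each symbol's code off the tree from the root (left child = 0, right child = 1).

Codes:
  C: 11 (length 2)
  D: 101 (length 3)
  J: 00 (length 2)
  G: 1000 (length 4)
  H: 01 (length 2)
  B: 1001 (length 4)
Average code length: 204/86 = 2.3721 bits/symbol


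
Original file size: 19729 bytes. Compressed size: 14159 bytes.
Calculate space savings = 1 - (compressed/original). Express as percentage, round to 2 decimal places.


ratio = compressed/original = 14159/19729 = 0.717674
savings = 1 - ratio = 1 - 0.717674 = 0.282326
as a percentage: 0.282326 * 100 = 28.23%

Space savings = 1 - 14159/19729 = 28.23%


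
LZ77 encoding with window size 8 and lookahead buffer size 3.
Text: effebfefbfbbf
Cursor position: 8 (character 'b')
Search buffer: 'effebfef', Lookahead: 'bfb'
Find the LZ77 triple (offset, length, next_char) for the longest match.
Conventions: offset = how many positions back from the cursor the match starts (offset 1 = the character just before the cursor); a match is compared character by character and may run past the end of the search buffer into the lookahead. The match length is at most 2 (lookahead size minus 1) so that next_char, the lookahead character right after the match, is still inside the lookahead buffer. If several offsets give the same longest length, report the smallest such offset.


Try each offset into the search buffer:
  offset=1 (pos 7, char 'f'): match length 0
  offset=2 (pos 6, char 'e'): match length 0
  offset=3 (pos 5, char 'f'): match length 0
  offset=4 (pos 4, char 'b'): match length 2
  offset=5 (pos 3, char 'e'): match length 0
  offset=6 (pos 2, char 'f'): match length 0
  offset=7 (pos 1, char 'f'): match length 0
  offset=8 (pos 0, char 'e'): match length 0
Longest match has length 2 at offset 4.
next_char = character at position 8 + 2 = 10 -> 'b'

Best match: offset=4, length=2 (matching 'bf' starting at position 4)
LZ77 triple: (4, 2, 'b')


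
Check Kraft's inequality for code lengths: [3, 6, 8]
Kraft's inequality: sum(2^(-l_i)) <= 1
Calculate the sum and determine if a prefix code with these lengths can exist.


Sum = 2^(-3) + 2^(-6) + 2^(-8)
    = 0.125 + 0.015625 + 0.00390625
    = 37/256 = 0.14453125
Since 0.14453125 <= 1, Kraft's inequality IS satisfied.
A prefix code with these lengths CAN exist.

Kraft sum = 0.14453125. Satisfied.


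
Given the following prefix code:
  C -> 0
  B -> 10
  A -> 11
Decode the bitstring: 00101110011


Decoding step by step:
Bits 0 -> C
Bits 0 -> C
Bits 10 -> B
Bits 11 -> A
Bits 10 -> B
Bits 0 -> C
Bits 11 -> A


Decoded message: CCBABCA


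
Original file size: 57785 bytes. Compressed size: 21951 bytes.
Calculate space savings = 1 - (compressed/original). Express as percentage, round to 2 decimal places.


ratio = compressed/original = 21951/57785 = 0.379874
savings = 1 - ratio = 1 - 0.379874 = 0.620126
as a percentage: 0.620126 * 100 = 62.01%

Space savings = 1 - 21951/57785 = 62.01%


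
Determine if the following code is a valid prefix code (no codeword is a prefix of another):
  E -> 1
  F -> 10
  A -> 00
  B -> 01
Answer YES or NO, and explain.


Checking each pair (does one codeword prefix another?):
  E='1' vs F='10': prefix -- VIOLATION

NO -- this is NOT a valid prefix code. E (1) is a prefix of F (10).


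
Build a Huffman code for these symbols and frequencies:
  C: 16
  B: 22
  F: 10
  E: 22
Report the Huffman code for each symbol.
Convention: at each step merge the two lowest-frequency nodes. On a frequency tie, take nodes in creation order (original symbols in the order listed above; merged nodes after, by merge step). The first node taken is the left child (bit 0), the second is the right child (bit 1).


Huffman tree construction:
Step 1: Merge F(10) + C(16) = 26
Step 2: Merge B(22) + E(22) = 44
Step 3: Merge (F+C)(26) + (B+E)(44) = 70
Read each symbol's code off the tree from the root (left child = 0, right child = 1).

Codes:
  C: 01 (length 2)
  B: 10 (length 2)
  F: 00 (length 2)
  E: 11 (length 2)
Average code length: 140/70 = 2.0000 bits/symbol


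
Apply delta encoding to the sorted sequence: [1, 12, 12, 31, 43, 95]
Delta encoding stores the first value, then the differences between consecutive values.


First value: 1
Deltas:
  12 - 1 = 11
  12 - 12 = 0
  31 - 12 = 19
  43 - 31 = 12
  95 - 43 = 52


Delta encoded: [1, 11, 0, 19, 12, 52]


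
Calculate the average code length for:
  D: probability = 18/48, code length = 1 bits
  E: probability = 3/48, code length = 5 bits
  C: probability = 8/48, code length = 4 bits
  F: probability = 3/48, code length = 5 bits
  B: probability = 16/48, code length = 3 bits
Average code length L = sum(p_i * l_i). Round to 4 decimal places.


Weighted contributions p_i * l_i:
  D: (18/48) * 1 = 18/48
  E: (3/48) * 5 = 15/48
  C: (8/48) * 4 = 32/48
  F: (3/48) * 5 = 15/48
  B: (16/48) * 3 = 48/48
Sum = (18 + 15 + 32 + 15 + 48)/48 = 128/48

L = 128/48 = 2.6667 bits/symbol


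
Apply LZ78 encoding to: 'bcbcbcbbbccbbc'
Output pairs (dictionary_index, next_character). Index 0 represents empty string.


LZ78 encoding steps:
Dictionary: {0: ''}
Step 1: w='' (idx 0), next='b' -> output (0, 'b'), add 'b' as idx 1
Step 2: w='' (idx 0), next='c' -> output (0, 'c'), add 'c' as idx 2
Step 3: w='b' (idx 1), next='c' -> output (1, 'c'), add 'bc' as idx 3
Step 4: w='bc' (idx 3), next='b' -> output (3, 'b'), add 'bcb' as idx 4
Step 5: w='b' (idx 1), next='b' -> output (1, 'b'), add 'bb' as idx 5
Step 6: w='c' (idx 2), next='c' -> output (2, 'c'), add 'cc' as idx 6
Step 7: w='bb' (idx 5), next='c' -> output (5, 'c'), add 'bbc' as idx 7


Encoded: [(0, 'b'), (0, 'c'), (1, 'c'), (3, 'b'), (1, 'b'), (2, 'c'), (5, 'c')]


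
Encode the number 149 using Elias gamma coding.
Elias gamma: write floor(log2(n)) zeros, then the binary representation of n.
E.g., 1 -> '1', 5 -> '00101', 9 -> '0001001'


num_bits = floor(log2(149)) + 1 = 8
leading_zeros = num_bits - 1 = 7
binary(149) = 10010101

Elias gamma(149) = '0000000' + '10010101' = 000000010010101 (15 bits)


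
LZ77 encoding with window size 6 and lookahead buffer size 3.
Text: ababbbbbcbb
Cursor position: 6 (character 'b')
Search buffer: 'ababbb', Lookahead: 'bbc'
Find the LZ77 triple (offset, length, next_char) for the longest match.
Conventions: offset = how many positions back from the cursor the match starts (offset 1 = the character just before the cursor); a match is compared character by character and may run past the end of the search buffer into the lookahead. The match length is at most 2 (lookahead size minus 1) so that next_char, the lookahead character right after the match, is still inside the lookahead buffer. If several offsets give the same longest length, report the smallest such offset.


Try each offset into the search buffer:
  offset=1 (pos 5, char 'b'): match length 2
  offset=2 (pos 4, char 'b'): match length 2
  offset=3 (pos 3, char 'b'): match length 2
  offset=4 (pos 2, char 'a'): match length 0
  offset=5 (pos 1, char 'b'): match length 1
  offset=6 (pos 0, char 'a'): match length 0
Longest match has length 2, found at offsets 1, 2, 3; take the smallest, offset 1.
next_char = character at position 6 + 2 = 8 -> 'c'

Best match: offset=1, length=2 (matching 'bb' starting at position 5)
LZ77 triple: (1, 2, 'c')
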